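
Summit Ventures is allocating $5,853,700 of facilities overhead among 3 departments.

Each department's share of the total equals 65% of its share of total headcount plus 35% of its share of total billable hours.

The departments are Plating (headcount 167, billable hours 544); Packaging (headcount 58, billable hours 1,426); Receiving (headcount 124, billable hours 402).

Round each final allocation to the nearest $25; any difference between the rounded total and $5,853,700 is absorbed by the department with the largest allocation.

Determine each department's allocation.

Plating: $2,290,575; Packaging: $1,864,025; Receiving: $1,699,100

Totals — headcount 349, billable hours 2,372.
Blended shares (65% headcount + 35% billable hours): Plating 0.3913; Packaging 0.3184; Receiving 0.2903.
Pro-rata amounts: Plating 2,290,560.61; Packaging 1,864,029.26; Receiving 1,699,110.13.
Rounded to nearest $25: Plating $2,290,550; Packaging $1,864,025; Receiving $1,699,100. Sum = $5,853,675.
Difference $5,853,700 − $5,853,675 = +$25 applied to largest allocation (Plating): Plating becomes $2,290,575.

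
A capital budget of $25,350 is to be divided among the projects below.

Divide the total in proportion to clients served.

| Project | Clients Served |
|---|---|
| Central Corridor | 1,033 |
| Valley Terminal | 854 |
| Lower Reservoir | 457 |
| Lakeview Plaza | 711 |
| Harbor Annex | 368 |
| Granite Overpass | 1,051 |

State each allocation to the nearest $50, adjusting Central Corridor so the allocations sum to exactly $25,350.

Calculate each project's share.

Combined clients served = 4,474.
Unrounded shares: Central Corridor 1,033/4,474 × $25,350 = 5,853.05; Valley Terminal 854/4,474 × $25,350 = 4,838.82; Lower Reservoir 457/4,474 × $25,350 = 2,589.39; Lakeview Plaza 711/4,474 × $25,350 = 4,028.58; Harbor Annex 368/4,474 × $25,350 = 2,085.11; Granite Overpass 1,051/4,474 × $25,350 = 5,955.04.
Rounded to nearest $50: Central Corridor $5,850; Valley Terminal $4,850; Lower Reservoir $2,600; Lakeview Plaza $4,050; Harbor Annex $2,100; Granite Overpass $5,950. Sum = $25,400.
Difference $25,350 − $25,400 = −$50 applied to Central Corridor: Central Corridor becomes $5,800.

Central Corridor: $5,800; Valley Terminal: $4,850; Lower Reservoir: $2,600; Lakeview Plaza: $4,050; Harbor Annex: $2,100; Granite Overpass: $5,950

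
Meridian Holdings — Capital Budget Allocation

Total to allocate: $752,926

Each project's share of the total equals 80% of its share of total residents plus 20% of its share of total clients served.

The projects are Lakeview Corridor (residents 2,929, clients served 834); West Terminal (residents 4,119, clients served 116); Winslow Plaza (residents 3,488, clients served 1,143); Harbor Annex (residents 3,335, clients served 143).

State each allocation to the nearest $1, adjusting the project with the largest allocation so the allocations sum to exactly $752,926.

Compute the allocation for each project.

Lakeview Corridor: $183,357 · West Terminal: $186,677 · Winslow Plaza: $228,441 · Harbor Annex: $154,451

Totals — residents 13,871, clients served 2,236.
Combined weights (80% residents + 20% clients served): Lakeview Corridor 0.2435; West Terminal 0.2479; Winslow Plaza 0.3034; Harbor Annex 0.2051.
Pro-rata amounts: Lakeview Corridor 183,356.66; West Terminal 186,677.497; Winslow Plaza 228,440.79; Harbor Annex 154,451.05.
After rounding ($1): Lakeview Corridor $183,357; West Terminal $186,677; Winslow Plaza $228,441; Harbor Annex $154,451. Sum = $752,926.
Sum already equals the total — no adjustment.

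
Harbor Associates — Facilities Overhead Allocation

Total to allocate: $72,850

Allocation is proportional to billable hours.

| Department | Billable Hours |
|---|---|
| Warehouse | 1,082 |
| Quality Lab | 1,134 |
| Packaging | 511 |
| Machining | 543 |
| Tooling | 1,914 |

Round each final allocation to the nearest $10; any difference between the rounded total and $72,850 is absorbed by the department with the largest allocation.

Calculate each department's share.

Warehouse: $15,210 · Quality Lab: $15,940 · Packaging: $7,180 · Machining: $7,630 · Tooling: $26,890

Combined billable hours = 5,184.
Pro-rata amounts: Warehouse 1,082/5,184 × $72,850 = 15,205.19; Quality Lab 1,134/5,184 × $72,850 = 15,935.94; Packaging 511/5,184 × $72,850 = 7,181.01; Machining 543/5,184 × $72,850 = 7,630.70; Tooling 1,914/5,184 × $72,850 = 26,897.16.
After rounding ($10): Warehouse $15,210; Quality Lab $15,940; Packaging $7,180; Machining $7,630; Tooling $26,900. Sum = $72,860.
Difference $72,850 − $72,860 = −$10 applied to largest allocation (Tooling): Tooling becomes $26,890.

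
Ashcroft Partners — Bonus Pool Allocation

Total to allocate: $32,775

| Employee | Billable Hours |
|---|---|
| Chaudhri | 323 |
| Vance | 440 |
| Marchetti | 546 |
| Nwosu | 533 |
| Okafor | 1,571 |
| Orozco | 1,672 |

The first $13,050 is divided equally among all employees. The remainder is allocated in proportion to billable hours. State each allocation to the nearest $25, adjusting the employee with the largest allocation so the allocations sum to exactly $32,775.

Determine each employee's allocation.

Chaudhri: $3,425 · Vance: $3,875 · Marchetti: $4,300 · Nwosu: $4,250 · Okafor: $8,275 · Orozco: $8,650

First tranche $13,050 split equally: $2,175 each.
Remainder $19,725 by billable hours (total 5,085): Chaudhri 1,252.94 → $1,250; Vance 1,706.78 → $1,700; Marchetti 2,117.96 → $2,125; Nwosu 2,067.54 → $2,075; Okafor 6,094.00 → $6,100; Orozco 6,485.78 → $6,475.
Totals: Chaudhri $2,175 + $1,250 = $3,425; Vance $2,175 + $1,700 = $3,875; Marchetti $2,175 + $2,125 = $4,300; Nwosu $2,175 + $2,075 = $4,250; Okafor $2,175 + $6,100 = $8,275; Orozco $2,175 + $6,475 = $8,650.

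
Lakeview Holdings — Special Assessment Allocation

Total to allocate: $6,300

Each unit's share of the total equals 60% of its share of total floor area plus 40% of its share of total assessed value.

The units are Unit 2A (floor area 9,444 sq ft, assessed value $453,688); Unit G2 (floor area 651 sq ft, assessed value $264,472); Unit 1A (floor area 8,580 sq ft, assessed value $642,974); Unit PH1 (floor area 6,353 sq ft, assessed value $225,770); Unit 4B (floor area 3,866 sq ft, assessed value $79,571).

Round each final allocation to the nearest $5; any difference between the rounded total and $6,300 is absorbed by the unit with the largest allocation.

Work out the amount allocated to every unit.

Unit 2A: $1,920 · Unit G2: $485 · Unit 1A: $2,095 · Unit PH1: $1,175 · Unit 4B: $625

Floor area total 28,894; assessed value total 1,666,475.
Blended shares (60% floor area + 40% assessed value): Unit 2A 0.3050; Unit G2 0.0770; Unit 1A 0.3325; Unit PH1 0.1861; Unit 4B 0.0994.
Pro-rata amounts: Unit 2A 1,921.55; Unit G2 485.09; Unit 1A 2,094.75; Unit PH1 1,172.52; Unit 4B 626.09.
After rounding ($5): Unit 2A $1,920; Unit G2 $485; Unit 1A $2,095; Unit PH1 $1,175; Unit 4B $625. Sum = $6,300.
No rounding difference to absorb.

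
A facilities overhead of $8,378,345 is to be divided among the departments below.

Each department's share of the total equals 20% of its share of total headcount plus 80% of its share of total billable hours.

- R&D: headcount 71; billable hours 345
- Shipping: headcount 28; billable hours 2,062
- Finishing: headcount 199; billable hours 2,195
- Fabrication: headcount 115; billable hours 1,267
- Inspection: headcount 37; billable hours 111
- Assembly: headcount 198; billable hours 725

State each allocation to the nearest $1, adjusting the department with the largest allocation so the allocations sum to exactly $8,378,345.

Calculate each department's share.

Totals — headcount 648, billable hours 6,705.
Composite weights (20% headcount + 80% billable hours): R&D 0.0631; Shipping 0.2547; Finishing 0.3233; Fabrication 0.1867; Inspection 0.0247; Assembly 0.1476.
Raw shares: R&D 528,479.96; Shipping 2,133,690.75; Finishing 2,708,835.08; Fabrication 1,563,940.38; Inspection 206,640.16; Assembly 1,236,758.68.
After rounding ($1): R&D $528,480; Shipping $2,133,691; Finishing $2,708,835; Fabrication $1,563,940; Inspection $206,640; Assembly $1,236,759. Sum = $8,378,345.
Sum already equals the total — no adjustment.

R&D: $528,480 | Shipping: $2,133,691 | Finishing: $2,708,835 | Fabrication: $1,563,940 | Inspection: $206,640 | Assembly: $1,236,759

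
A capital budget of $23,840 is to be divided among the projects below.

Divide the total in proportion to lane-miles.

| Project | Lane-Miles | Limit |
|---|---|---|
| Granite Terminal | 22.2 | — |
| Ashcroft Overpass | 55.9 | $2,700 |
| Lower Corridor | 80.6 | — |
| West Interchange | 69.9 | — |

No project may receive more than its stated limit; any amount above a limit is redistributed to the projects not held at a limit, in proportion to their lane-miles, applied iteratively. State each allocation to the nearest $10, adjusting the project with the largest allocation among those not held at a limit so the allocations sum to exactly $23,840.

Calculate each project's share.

Granite Terminal: $2,720 · Ashcroft Overpass: $2,700 · Lower Corridor: $9,860 · West Interchange: $8,560

Combined lane-miles = 228.6.
Unconstrained shares: Granite Terminal 2,315.17; Ashcroft Overpass 5,829.64; Lower Corridor 8,405.53; West Interchange 7,289.66.
Held at cap: Ashcroft Overpass ($2,700); remaining pool $21,140 reallocated over remaining lane-miles 172.7.
Remaining shares: Granite Terminal 2,717.48 → $2,720; Lower Corridor 9,866.15 → $9,870; West Interchange 8,556.38 → $8,560.
Rounding difference −$10 applied to Lower Corridor → $9,860.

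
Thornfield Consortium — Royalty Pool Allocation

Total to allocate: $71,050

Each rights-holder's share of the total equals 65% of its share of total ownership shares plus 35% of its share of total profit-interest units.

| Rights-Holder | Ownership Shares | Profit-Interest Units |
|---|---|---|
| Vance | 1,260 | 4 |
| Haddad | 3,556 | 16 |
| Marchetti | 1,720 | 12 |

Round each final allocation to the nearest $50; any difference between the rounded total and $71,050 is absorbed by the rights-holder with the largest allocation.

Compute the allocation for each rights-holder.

Ownership shares total 6,536; profit-interest units total 32.
Blended shares (65% ownership shares + 35% profit-interest units): Vance 0.1691; Haddad 0.5286; Marchetti 0.3023.
Raw shares: Vance 12,011.43; Haddad 37,559.97; Marchetti 21,478.60.
Rounded to nearest $50: Vance $12,000; Haddad $37,550; Marchetti $21,500. Sum = $71,050.
Rounded total matches; no reconciliation needed.

Vance: $12,000 · Haddad: $37,550 · Marchetti: $21,500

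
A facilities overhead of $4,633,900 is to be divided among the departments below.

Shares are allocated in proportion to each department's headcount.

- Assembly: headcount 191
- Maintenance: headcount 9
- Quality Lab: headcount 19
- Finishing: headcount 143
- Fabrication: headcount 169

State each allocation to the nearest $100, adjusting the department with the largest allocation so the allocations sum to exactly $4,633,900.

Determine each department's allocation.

Combined headcount = 531.
Pro-rata amounts: Assembly 191/531 × $4,633,900 = 1,666,807.72; Maintenance 9/531 × $4,633,900 = 78,540.68; Quality Lab 19/531 × $4,633,900 = 165,808.10; Finishing 143/531 × $4,633,900 = 1,247,924.11; Fabrication 169/531 × $4,633,900 = 1,474,819.40.
After rounding ($100): Assembly $1,666,800; Maintenance $78,500; Quality Lab $165,800; Finishing $1,247,900; Fabrication $1,474,800. Sum = $4,633,800.
Difference $4,633,900 − $4,633,800 = +$100 applied to largest allocation (Assembly): Assembly becomes $1,666,900.

Assembly: $1,666,900; Maintenance: $78,500; Quality Lab: $165,800; Finishing: $1,247,900; Fabrication: $1,474,800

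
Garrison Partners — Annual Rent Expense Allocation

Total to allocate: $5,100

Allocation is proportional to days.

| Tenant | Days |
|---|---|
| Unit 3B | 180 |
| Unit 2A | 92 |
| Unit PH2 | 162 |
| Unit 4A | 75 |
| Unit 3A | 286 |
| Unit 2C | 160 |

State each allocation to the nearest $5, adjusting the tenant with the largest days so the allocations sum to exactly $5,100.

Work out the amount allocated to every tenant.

Total days = 955.
Pro-rata amounts: Unit 3B 180/955 × $5,100 = 961.26; Unit 2A 92/955 × $5,100 = 491.31; Unit PH2 162/955 × $5,100 = 865.13; Unit 4A 75/955 × $5,100 = 400.52; Unit 3A 286/955 × $5,100 = 1,527.33; Unit 2C 160/955 × $5,100 = 854.45.
Rounded to nearest $5: Unit 3B $960; Unit 2A $490; Unit PH2 $865; Unit 4A $400; Unit 3A $1,525; Unit 2C $855. Sum = $5,095.
Difference $5,100 − $5,095 = +$5 applied to largest days (Unit 3A): Unit 3A becomes $1,530.

Unit 3B: $960 | Unit 2A: $490 | Unit PH2: $865 | Unit 4A: $400 | Unit 3A: $1,530 | Unit 2C: $855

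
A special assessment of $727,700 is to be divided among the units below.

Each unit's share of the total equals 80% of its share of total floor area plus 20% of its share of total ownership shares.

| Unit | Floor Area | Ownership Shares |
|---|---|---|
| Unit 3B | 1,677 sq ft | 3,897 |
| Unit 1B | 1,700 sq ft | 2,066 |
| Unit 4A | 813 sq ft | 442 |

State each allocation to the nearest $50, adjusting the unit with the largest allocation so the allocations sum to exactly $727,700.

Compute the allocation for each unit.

Floor area total 4,190; ownership shares total 6,405.
Blended shares (80% floor area + 20% ownership shares): Unit 3B 0.4419; Unit 1B 0.3891; Unit 4A 0.1690.
Pro-rata amounts: Unit 3B 321,553.98; Unit 1B 283,144.02; Unit 4A 123,002.00.
At nearest $50: Unit 3B $321,550; Unit 1B $283,150; Unit 4A $123,000. Sum = $727,700.
No rounding difference to absorb.

Unit 3B: $321,550; Unit 1B: $283,150; Unit 4A: $123,000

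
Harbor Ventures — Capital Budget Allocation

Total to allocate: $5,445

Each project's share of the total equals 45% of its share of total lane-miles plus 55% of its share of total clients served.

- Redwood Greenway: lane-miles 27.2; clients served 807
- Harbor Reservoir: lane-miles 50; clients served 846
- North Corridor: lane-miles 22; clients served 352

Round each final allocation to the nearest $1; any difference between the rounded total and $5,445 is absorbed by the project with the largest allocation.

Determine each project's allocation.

Totals — lane-miles 99.2, clients served 2,005.
Composite weights (45% lane-miles + 55% clients served): Redwood Greenway 0.3448; Harbor Reservoir 0.4589; North Corridor 0.1964.
Proportional shares: Redwood Greenway 1,877.21; Harbor Reservoir 2,498.63; North Corridor 1,069.16.
At nearest $1: Redwood Greenway $1,877; Harbor Reservoir $2,499; North Corridor $1,069. Sum = $5,445.
Sum already equals the total — no adjustment.

Redwood Greenway: $1,877; Harbor Reservoir: $2,499; North Corridor: $1,069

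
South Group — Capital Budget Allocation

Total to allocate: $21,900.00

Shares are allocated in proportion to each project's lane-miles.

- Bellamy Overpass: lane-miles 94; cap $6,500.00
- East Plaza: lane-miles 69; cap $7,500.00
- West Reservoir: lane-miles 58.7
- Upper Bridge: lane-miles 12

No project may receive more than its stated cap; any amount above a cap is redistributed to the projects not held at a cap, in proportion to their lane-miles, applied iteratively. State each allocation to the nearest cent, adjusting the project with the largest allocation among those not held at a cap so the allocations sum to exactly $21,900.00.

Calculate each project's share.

Combined lane-miles = 233.7.
Pro-rata shares before constraints: Bellamy Overpass 8,808.7291; East Plaza 6,465.9820; West Reservoir 5,500.7702; Upper Bridge 1,124.5186.
Held at cap: Bellamy Overpass ($6,500.00); remaining pool $15,400.00 reallocated over remaining lane-miles 139.7.
Held at cap: East Plaza ($7,500.00); remaining pool $7,900.00 reallocated over remaining lane-miles 70.7.
Redistributed shares: West Reservoir 6,559.1231 → $6,559.12; Upper Bridge 1,340.8769 → $1,340.88.

Bellamy Overpass: $6,500.00 | East Plaza: $7,500.00 | West Reservoir: $6,559.12 | Upper Bridge: $1,340.88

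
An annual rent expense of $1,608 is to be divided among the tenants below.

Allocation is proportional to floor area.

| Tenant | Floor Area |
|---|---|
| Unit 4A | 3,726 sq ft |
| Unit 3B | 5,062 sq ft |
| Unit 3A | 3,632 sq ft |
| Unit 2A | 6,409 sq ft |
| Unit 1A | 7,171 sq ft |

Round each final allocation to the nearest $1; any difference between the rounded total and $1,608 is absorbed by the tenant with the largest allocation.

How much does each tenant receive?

Combined floor area = 26,000.
Proportional shares: Unit 4A 3,726/26,000 × $1,608 = 230.44; Unit 3B 5,062/26,000 × $1,608 = 313.07; Unit 3A 3,632/26,000 × $1,608 = 224.63; Unit 2A 6,409/26,000 × $1,608 = 396.37; Unit 1A 7,171/26,000 × $1,608 = 443.499.
After rounding ($1): Unit 4A $230; Unit 3B $313; Unit 3A $225; Unit 2A $396; Unit 1A $443. Sum = $1,607.
Difference $1,608 − $1,607 = +$1 applied to largest allocation (Unit 1A): Unit 1A becomes $444.

Unit 4A: $230 | Unit 3B: $313 | Unit 3A: $225 | Unit 2A: $396 | Unit 1A: $444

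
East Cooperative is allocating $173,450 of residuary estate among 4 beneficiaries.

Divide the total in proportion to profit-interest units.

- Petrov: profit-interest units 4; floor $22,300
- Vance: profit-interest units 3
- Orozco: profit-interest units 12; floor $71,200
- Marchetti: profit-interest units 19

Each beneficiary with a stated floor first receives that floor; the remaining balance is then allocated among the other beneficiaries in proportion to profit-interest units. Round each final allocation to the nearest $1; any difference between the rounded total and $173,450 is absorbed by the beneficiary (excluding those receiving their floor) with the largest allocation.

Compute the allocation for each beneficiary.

Petrov: $22,300; Vance: $10,902; Orozco: $71,200; Marchetti: $69,048

Fund the minimums — Petrov $22,300; Orozco $71,200. Residual $79,950.
Residual split over remaining profit-interest units 22: Vance 10,902.27 → $10,902; Marchetti 69,047.73 → $69,048.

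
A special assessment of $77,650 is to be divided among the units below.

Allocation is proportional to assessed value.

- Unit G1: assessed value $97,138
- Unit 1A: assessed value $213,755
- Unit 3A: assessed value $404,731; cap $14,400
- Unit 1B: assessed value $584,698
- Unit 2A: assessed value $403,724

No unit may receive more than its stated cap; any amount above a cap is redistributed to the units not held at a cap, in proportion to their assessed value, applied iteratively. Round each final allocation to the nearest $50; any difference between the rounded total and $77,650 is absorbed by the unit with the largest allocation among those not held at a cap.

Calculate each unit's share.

Unit G1: $4,750 | Unit 1A: $10,400 | Unit 3A: $14,400 | Unit 1B: $28,450 | Unit 2A: $19,650

Sum of assessed value: 1,704,046.
Proportional shares (ignoring caps): Unit G1 4,426.39; Unit 1A 9,740.39; Unit 3A 18,442.79; Unit 1B 26,643.53; Unit 2A 18,396.90.
Cap binds for Unit 3A ($14,400); residual $63,250 reallocated over remaining assessed value 1,299,315.
Shares after redistribution: Unit G1 4,728.63 → $4,750; Unit 1A 10,405.49 → $10,400; Unit 1B 28,462.80 → $28,450; Unit 2A 19,653.08 → $19,650.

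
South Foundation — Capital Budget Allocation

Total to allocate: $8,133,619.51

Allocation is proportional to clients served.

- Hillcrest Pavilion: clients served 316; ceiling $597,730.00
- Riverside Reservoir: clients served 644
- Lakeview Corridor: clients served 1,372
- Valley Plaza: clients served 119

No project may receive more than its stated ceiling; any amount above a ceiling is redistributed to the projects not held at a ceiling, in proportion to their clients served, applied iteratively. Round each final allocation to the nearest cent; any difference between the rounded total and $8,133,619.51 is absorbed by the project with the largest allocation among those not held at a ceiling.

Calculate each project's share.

Total clients served = 2,451.
Pro-rata shares before constraints: Hillcrest Pavilion 1,048,642.9070; Riverside Reservoir 2,137,107.6966; Lakeview Corridor 4,552,968.5711; Valley Plaza 394,900.3352.
Cap binds for Hillcrest Pavilion ($597,730.00); balance $7,535,889.51 reallocated over remaining clients served 2,135.
Remaining shares: Riverside Reservoir 2,273,120.7702 → $2,273,120.77; Lakeview Corridor 4,842,735.5540 → $4,842,735.55; Valley Plaza 420,033.1858 → $420,033.19.

Hillcrest Pavilion: $597,730.00 · Riverside Reservoir: $2,273,120.77 · Lakeview Corridor: $4,842,735.55 · Valley Plaza: $420,033.19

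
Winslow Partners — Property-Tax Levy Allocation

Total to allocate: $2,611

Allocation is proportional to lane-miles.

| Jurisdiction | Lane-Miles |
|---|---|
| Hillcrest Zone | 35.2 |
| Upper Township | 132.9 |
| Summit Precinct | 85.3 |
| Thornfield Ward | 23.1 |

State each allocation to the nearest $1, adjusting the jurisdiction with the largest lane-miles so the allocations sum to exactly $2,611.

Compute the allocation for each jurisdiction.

Lane-miles total: 276.5.
Raw shares: Hillcrest Zone 35.2/276.5 × $2,611 = 332.39; Upper Township 132.9/276.5 × $2,611 = 1,254.98; Summit Precinct 85.3/276.5 × $2,611 = 805.49; Thornfield Ward 23.1/276.5 × $2,611 = 218.13.
After rounding ($1): Hillcrest Zone $332; Upper Township $1,255; Summit Precinct $805; Thornfield Ward $218. Sum = $2,610.
Difference $2,611 − $2,610 = +$1 applied to largest lane-miles (Upper Township): Upper Township becomes $1,256.

Hillcrest Zone: $332 | Upper Township: $1,256 | Summit Precinct: $805 | Thornfield Ward: $218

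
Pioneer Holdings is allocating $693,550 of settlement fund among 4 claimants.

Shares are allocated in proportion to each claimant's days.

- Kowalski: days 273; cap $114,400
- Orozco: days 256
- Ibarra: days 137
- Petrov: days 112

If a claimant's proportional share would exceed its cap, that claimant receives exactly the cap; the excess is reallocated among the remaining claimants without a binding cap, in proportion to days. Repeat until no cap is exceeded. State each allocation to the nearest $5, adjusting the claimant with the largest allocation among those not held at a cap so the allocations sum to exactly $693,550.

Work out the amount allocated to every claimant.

Combined days = 778.
Proportional shares (ignoring caps): Kowalski 243,366.52; Orozco 228,211.83; Ibarra 122,128.98; Petrov 99,842.67.
Held at cap: Kowalski ($114,400); balance $579,150 reallocated over remaining days 505.
Shares after redistribution: Orozco 293,588.91 → $293,590; Ibarra 157,115.94 → $157,115; Petrov 128,445.15 → $128,445.

Kowalski: $114,400 · Orozco: $293,590 · Ibarra: $157,115 · Petrov: $128,445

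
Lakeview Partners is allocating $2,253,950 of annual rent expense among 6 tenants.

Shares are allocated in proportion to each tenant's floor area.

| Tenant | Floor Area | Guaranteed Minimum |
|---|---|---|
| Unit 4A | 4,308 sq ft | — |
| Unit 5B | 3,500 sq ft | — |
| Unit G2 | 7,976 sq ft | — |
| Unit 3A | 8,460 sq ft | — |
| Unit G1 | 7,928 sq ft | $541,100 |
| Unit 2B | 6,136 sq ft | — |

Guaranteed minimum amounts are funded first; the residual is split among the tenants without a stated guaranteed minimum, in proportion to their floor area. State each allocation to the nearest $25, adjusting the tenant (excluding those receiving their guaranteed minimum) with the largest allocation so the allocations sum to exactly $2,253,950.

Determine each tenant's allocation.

Unit 4A: $242,900 | Unit 5B: $197,325 | Unit G2: $449,700 | Unit 3A: $476,975 | Unit G1: $541,100 | Unit 2B: $345,950

Minimums first: Unit G1 $541,100. Remaining pool $1,712,850.
Remaining pool split over remaining floor area 30,380: Unit 4A 242,888.67 → $242,900; Unit 5B 197,332.95 → $197,325; Unit G2 449,693.60 → $449,700; Unit 3A 476,981.93 → $476,975; Unit 2B 345,952.85 → $345,950.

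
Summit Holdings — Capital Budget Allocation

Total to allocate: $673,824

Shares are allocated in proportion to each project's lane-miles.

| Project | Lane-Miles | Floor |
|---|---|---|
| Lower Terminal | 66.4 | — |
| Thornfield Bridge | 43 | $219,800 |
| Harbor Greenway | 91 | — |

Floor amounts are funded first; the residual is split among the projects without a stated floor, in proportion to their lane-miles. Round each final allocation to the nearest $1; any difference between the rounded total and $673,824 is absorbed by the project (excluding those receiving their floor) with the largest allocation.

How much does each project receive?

Minimums first: Thornfield Bridge $219,800. Residual $454,024.
Residual split over remaining lane-miles 157.4: Lower Terminal 191,532.36 → $191,532; Harbor Greenway 262,491.64 → $262,492.

Lower Terminal: $191,532 · Thornfield Bridge: $219,800 · Harbor Greenway: $262,492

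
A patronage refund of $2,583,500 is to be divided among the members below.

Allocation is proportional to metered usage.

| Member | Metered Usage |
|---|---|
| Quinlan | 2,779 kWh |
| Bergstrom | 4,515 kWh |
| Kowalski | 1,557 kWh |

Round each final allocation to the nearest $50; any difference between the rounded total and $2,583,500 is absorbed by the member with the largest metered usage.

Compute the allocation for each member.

Quinlan: $811,150; Bergstrom: $1,317,900; Kowalski: $454,450

Total metered usage = 8,851.
Unrounded shares: Quinlan 2,779/8,851 × $2,583,500 = 811,156.54; Bergstrom 4,515/8,851 × $2,583,500 = 1,317,873.97; Kowalski 1,557/8,851 × $2,583,500 = 454,469.49.
After rounding ($50): Quinlan $811,150; Bergstrom $1,317,850; Kowalski $454,450. Sum = $2,583,450.
Difference $2,583,500 − $2,583,450 = +$50 applied to largest metered usage (Bergstrom): Bergstrom becomes $1,317,900.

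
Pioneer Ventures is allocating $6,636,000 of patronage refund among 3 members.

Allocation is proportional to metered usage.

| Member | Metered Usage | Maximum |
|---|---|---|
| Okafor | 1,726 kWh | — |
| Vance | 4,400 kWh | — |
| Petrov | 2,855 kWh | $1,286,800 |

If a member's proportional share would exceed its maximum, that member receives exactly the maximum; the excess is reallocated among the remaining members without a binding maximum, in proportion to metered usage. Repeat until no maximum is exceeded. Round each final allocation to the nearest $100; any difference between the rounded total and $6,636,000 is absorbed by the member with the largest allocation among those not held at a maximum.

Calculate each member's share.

Total metered usage = 8,981.
Unconstrained shares: Okafor 1,275,329.70; Vance 3,251,130.16; Petrov 2,109,540.14.
Held at cap: Petrov ($1,286,800); balance $5,349,200 reallocated over remaining metered usage 6,126.
Shares after redistribution: Okafor 1,507,136.66 → $1,507,100; Vance 3,842,063.34 → $3,842,100.

Okafor: $1,507,100 | Vance: $3,842,100 | Petrov: $1,286,800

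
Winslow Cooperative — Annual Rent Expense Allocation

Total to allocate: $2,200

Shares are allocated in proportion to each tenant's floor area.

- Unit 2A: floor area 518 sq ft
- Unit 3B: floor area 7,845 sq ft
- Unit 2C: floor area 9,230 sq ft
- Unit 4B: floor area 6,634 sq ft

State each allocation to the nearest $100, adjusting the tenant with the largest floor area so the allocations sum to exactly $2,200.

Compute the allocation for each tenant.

Unit 2A: $0; Unit 3B: $700; Unit 2C: $900; Unit 4B: $600

Floor area total: 24,227.
Pro-rata amounts: Unit 2A 518/24,227 × $2,200 = 47.04; Unit 3B 7,845/24,227 × $2,200 = 712.39; Unit 2C 9,230/24,227 × $2,200 = 838.16; Unit 4B 6,634/24,227 × $2,200 = 602.42.
At nearest $100: Unit 2A $0; Unit 3B $700; Unit 2C $800; Unit 4B $600. Sum = $2,100.
Difference $2,200 − $2,100 = +$100 applied to largest floor area (Unit 2C): Unit 2C becomes $900.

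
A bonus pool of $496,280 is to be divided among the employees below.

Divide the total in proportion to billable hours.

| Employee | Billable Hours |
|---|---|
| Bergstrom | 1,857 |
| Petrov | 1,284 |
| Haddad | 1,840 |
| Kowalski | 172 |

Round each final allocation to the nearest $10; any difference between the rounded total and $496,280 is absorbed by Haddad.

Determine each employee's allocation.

Bergstrom: $178,850; Petrov: $123,660; Haddad: $177,200; Kowalski: $16,570

Combined billable hours = 5,153.
Raw shares: Bergstrom 1,857/5,153 × $496,280 = 178,845.71; Petrov 1,284/5,153 × $496,280 = 123,660.69; Haddad 1,840/5,153 × $496,280 = 177,208.46; Kowalski 172/5,153 × $496,280 = 16,565.14.
At nearest $10: Bergstrom $178,850; Petrov $123,660; Haddad $177,210; Kowalski $16,570. Sum = $496,290.
Difference $496,280 − $496,290 = −$10 applied to Haddad: Haddad becomes $177,200.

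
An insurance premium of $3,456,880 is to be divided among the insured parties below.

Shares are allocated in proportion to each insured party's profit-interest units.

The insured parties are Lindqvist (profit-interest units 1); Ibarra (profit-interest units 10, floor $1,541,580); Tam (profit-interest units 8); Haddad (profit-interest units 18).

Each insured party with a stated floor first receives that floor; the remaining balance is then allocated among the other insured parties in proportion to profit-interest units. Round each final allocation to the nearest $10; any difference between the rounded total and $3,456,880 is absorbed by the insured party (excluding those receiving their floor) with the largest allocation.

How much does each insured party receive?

Minimums first: Ibarra $1,541,580. Remaining pool $1,915,300.
Remaining pool split over remaining profit-interest units 27: Lindqvist 70,937.04 → $70,940; Tam 567,496.30 → $567,500; Haddad 1,276,866.67 → $1,276,870.
Rounding difference −$10 applied to Haddad → $1,276,860.

Lindqvist: $70,940 · Ibarra: $1,541,580 · Tam: $567,500 · Haddad: $1,276,860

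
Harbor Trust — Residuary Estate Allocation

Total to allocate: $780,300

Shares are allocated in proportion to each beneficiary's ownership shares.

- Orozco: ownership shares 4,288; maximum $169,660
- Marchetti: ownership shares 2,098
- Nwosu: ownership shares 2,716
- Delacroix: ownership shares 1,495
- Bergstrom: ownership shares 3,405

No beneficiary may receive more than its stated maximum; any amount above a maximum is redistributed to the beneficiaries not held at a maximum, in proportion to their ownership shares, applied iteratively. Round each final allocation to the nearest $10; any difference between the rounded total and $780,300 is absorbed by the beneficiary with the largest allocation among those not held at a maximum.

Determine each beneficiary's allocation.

Orozco: $169,660; Marchetti: $131,880; Nwosu: $170,730; Delacroix: $93,980; Bergstrom: $214,050

Combined ownership shares = 14,002.
Pro-rata shares before constraints: Orozco 238,960.61; Marchetti 116,916.83; Nwosu 151,356.58; Delacroix 83,312.99; Bergstrom 189,753.00.
Cap binds for Orozco ($169,660); remaining pool $610,640 reallocated over remaining ownership shares 9,714.
Redistributed shares: Marchetti 131,884.16 → $131,880; Nwosu 170,732.78 → $170,730; Delacroix 93,978.46 → $93,980; Bergstrom 214,044.60 → $214,040.
Rounding difference +$10 applied to Bergstrom → $214,050.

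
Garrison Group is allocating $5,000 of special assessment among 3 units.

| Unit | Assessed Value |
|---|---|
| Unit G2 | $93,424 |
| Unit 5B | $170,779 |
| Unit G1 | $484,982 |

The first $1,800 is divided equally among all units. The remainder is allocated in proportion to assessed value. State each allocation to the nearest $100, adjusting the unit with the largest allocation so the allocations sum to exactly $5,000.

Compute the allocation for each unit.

Unit G2: $1,000; Unit 5B: $1,300; Unit G1: $2,700

$1,800 shared equally gives $600 per unit.
Remainder $3,200 by assessed value (total 749,185): Unit G2 399.04 → $400; Unit 5B 729.45 → $700; Unit G1 2,071.51 → $2,100.
Totals: Unit G2 $600 + $400 = $1,000; Unit 5B $600 + $700 = $1,300; Unit G1 $600 + $2,100 = $2,700.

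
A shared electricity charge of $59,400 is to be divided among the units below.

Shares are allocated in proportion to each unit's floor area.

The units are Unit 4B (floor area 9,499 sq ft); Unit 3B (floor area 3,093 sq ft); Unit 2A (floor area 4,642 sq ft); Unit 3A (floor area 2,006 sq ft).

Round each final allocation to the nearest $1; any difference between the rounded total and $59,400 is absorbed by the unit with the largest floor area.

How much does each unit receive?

Unit 4B: $29,327 | Unit 3B: $9,549 | Unit 2A: $14,331 | Unit 3A: $6,193

Floor area total: 19,240.
Raw shares: Unit 4B 9,499/19,240 × $59,400 = 29,326.43; Unit 3B 3,093/19,240 × $59,400 = 9,549.07; Unit 2A 4,642/19,240 × $59,400 = 14,331.33; Unit 3A 2,006/19,240 × $59,400 = 6,193.16.
After rounding ($1): Unit 4B $29,326; Unit 3B $9,549; Unit 2A $14,331; Unit 3A $6,193. Sum = $59,399.
Difference $59,400 − $59,399 = +$1 applied to largest floor area (Unit 4B): Unit 4B becomes $29,327.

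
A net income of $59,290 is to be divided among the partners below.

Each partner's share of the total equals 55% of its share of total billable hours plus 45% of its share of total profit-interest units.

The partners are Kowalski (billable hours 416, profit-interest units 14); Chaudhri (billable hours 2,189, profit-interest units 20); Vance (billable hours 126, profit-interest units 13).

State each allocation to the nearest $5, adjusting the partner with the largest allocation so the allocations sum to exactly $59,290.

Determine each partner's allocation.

Totals — billable hours 2,731, profit-interest units 47.
Blended shares (55% billable hours + 45% profit-interest units): Kowalski 0.2178; Chaudhri 0.6323; Vance 0.1498.
Unrounded shares: Kowalski 12,914.63; Chaudhri 37,491.15; Vance 8,884.22.
At nearest $5: Kowalski $12,915; Chaudhri $37,490; Vance $8,885. Sum = $59,290.
No rounding difference to absorb.

Kowalski: $12,915 | Chaudhri: $37,490 | Vance: $8,885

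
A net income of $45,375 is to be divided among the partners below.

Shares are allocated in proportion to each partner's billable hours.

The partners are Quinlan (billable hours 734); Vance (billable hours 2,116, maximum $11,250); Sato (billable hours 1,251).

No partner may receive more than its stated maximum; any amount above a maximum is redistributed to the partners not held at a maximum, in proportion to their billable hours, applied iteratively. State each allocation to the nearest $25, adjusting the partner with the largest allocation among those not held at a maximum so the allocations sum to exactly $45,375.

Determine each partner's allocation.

Sum of billable hours: 4,101.
Unconstrained shares: Quinlan 8,121.25; Vance 23,412.22; Sato 13,841.53.
Capped: Vance ($11,250); residual $34,125 reallocated over remaining billable hours 1,985.
Shares after redistribution: Quinlan 12,618.51 → $12,625; Sato 21,506.49 → $21,500.

Quinlan: $12,625 · Vance: $11,250 · Sato: $21,500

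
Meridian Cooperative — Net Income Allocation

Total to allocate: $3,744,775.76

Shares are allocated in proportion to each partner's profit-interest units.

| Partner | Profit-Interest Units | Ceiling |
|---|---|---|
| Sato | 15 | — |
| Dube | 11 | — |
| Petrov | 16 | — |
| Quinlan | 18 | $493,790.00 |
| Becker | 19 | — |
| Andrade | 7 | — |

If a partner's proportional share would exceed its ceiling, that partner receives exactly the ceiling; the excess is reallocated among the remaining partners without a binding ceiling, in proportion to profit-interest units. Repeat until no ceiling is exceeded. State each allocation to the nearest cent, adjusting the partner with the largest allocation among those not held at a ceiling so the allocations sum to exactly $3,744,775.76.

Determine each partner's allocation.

Combined profit-interest units = 86.
Proportional shares (ignoring caps): Sato 653,158.5628; Dube 478,982.9460; Petrov 696,702.4670; Quinlan 783,790.2753; Becker 827,334.1795; Andrade 304,807.3293.
Capped: Quinlan ($493,790.00); balance $3,250,985.76 reallocated over remaining profit-interest units 68.
Remaining shares: Sato 717,129.2118 → $717,129.21; Dube 525,894.7553 → $525,894.76; Petrov 764,937.8259 → $764,937.83; Becker 908,363.6682 → $908,363.67; Andrade 334,660.2988 → $334,660.30.
Rounding difference −$0.01 applied to Becker → $908,363.66.

Sato: $717,129.21 | Dube: $525,894.76 | Petrov: $764,937.83 | Quinlan: $493,790.00 | Becker: $908,363.66 | Andrade: $334,660.30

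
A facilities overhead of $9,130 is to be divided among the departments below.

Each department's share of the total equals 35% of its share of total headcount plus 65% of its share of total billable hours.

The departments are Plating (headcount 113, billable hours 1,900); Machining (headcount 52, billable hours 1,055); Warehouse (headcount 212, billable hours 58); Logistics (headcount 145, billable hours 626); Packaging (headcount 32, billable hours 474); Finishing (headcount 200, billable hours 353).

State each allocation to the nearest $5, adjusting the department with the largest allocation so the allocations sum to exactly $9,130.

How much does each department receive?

Totals — headcount 754, billable hours 4,466.
Combined weights (35% headcount + 65% billable hours): Plating 0.3290; Machining 0.1777; Warehouse 0.1069; Logistics 0.1584; Packaging 0.0838; Finishing 0.1442.
Pro-rata amounts: Plating 3,003.65; Machining 1,622.28; Warehouse 975.54; Logistics 1,446.36; Packaging 765.48; Finishing 1,316.69.
After rounding ($5): Plating $3,005; Machining $1,620; Warehouse $975; Logistics $1,445; Packaging $765; Finishing $1,315. Sum = $9,125.
Difference $9,130 − $9,125 = +$5 applied to largest allocation (Plating): Plating becomes $3,010.

Plating: $3,010 · Machining: $1,620 · Warehouse: $975 · Logistics: $1,445 · Packaging: $765 · Finishing: $1,315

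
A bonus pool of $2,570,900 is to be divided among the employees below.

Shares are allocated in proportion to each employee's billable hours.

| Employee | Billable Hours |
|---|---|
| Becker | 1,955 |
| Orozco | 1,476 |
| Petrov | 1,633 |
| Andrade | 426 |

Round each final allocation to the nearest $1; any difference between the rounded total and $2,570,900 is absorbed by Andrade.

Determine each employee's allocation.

Total billable hours = 5,490.
Proportional shares: Becker 1,955/5,490 × $2,570,900 = 915,502.64; Orozco 1,476/5,490 × $2,570,900 = 691,192.79; Petrov 1,633/5,490 × $2,570,900 = 764,713.97; Andrade 426/5,490 × $2,570,900 = 199,490.60.
Rounded to nearest $1: Becker $915,503; Orozco $691,193; Petrov $764,714; Andrade $199,491. Sum = $2,570,901.
Difference $2,570,900 − $2,570,901 = −$1 applied to Andrade: Andrade becomes $199,490.

Becker: $915,503 · Orozco: $691,193 · Petrov: $764,714 · Andrade: $199,490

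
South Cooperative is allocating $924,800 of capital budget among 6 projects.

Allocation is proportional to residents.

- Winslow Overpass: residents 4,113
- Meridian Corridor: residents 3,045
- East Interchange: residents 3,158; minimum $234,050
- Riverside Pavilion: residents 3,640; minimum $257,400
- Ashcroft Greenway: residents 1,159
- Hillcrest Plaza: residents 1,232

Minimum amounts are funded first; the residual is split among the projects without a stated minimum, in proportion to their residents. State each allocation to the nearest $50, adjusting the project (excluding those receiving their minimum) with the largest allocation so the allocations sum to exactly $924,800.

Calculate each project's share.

Fund the minimums — East Interchange $234,050; Riverside Pavilion $257,400. Remaining pool $433,350.
Remaining pool split over remaining residents 9,549: Winslow Overpass 186,655.00 → $186,650; Meridian Corridor 138,187.32 → $138,200; Ashcroft Greenway 52,597.41 → $52,600; Hillcrest Plaza 55,910.27 → $55,900.

Winslow Overpass: $186,650 | Meridian Corridor: $138,200 | East Interchange: $234,050 | Riverside Pavilion: $257,400 | Ashcroft Greenway: $52,600 | Hillcrest Plaza: $55,900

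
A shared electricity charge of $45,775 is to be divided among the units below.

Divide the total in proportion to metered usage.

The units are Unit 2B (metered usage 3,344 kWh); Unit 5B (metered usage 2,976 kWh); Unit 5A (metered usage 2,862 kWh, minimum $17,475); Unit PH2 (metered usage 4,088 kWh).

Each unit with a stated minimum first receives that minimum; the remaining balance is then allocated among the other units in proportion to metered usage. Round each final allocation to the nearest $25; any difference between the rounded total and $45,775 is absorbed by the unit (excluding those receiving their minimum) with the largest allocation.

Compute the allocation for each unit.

Unit 2B: $9,100; Unit 5B: $8,100; Unit 5A: $17,475; Unit PH2: $11,100

Minimums first: Unit 5A $17,475. Residual $28,300.
Residual split over remaining metered usage 10,408: Unit 2B 9,092.54 → $9,100; Unit 5B 8,091.93 → $8,100; Unit PH2 11,115.53 → $11,125.
Rounding difference −$25 applied to Unit PH2 → $11,100.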